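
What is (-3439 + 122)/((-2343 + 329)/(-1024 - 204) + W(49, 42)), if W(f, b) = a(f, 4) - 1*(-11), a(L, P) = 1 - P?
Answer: -2036638/5919 ≈ -344.08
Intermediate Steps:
W(f, b) = 8 (W(f, b) = (1 - 1*4) - 1*(-11) = (1 - 4) + 11 = -3 + 11 = 8)
(-3439 + 122)/((-2343 + 329)/(-1024 - 204) + W(49, 42)) = (-3439 + 122)/((-2343 + 329)/(-1024 - 204) + 8) = -3317/(-2014/(-1228) + 8) = -3317/(-2014*(-1/1228) + 8) = -3317/(1007/614 + 8) = -3317/5919/614 = -3317*614/5919 = -2036638/5919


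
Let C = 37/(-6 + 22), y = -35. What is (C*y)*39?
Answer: -50505/16 ≈ -3156.6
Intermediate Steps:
C = 37/16 ≈ 2.3125
(C*y)*39 = ((37/16)*(-35))*39 = -1295/16*39 = -50505/16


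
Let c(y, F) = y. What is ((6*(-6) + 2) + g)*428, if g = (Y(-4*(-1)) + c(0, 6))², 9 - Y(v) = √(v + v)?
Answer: 23540 - 15408*√2 ≈ 1749.8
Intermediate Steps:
Y(v) = 9 - √2*√v (Y(v) = 9 - √(v + v) = 9 - √(2*v) = 9 - √2*√v)
g = (9 - 2*√2)² (g = ((9 - √2*√(-4*(-1))) + 0)² = ((9 - √2*√4) + 0)² = ((9 - 1*√2*2) + 0)² = ((9 - 2*√2) + 0)² = (9 - 2*√2)² ≈ 38.088)
((6*(-6) + 2) + g)*428 = ((6*(-6) + 2) + (89 - 36*√2))*428 = ((-36 + 2) + (89 - 36*√2))*428 = (-34 + (89 - 36*√2))*428 = (55 - 36*√2)*428 = 23540 - 15408*√2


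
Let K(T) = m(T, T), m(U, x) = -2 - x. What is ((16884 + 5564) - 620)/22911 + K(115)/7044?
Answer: 16786205/17931676 ≈ 0.93612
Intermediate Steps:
K(T) = -2 - T
((16884 + 5564) - 620)/22911 + K(115)/7044 = ((16884 + 5564) - 620)/22911 + (-2 - 1*115)/7044 = (22448 - 620)*(1/22911) + (-2 - 115)*(1/7044) = 21828*(1/22911) - 117*1/7044 = 7276/7637 - 39/2348 = 16786205/17931676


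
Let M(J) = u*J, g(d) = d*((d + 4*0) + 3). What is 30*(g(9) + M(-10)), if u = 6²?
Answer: -7560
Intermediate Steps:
g(d) = d*(3 + d) (g(d) = d*((d + 0) + 3) = d*(d + 3) = d*(3 + d))
u = 36
M(J) = 36*J
30*(g(9) + M(-10)) = 30*(9*(3 + 9) + 36*(-10)) = 30*(9*12 - 360) = 30*(108 - 360) = 30*(-252) = -7560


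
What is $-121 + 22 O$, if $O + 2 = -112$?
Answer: $-2629$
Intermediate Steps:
$O = -114$ ($O = -2 - 112 = -114$)
$-121 + 22 O = -121 + 22 \left(-114\right) = -121 - 2508 = -2629$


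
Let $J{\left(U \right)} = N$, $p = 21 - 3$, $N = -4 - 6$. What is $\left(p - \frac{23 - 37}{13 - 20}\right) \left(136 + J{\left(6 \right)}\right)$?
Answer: $2016$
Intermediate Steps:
$N = -10$
$p = 18$
$J{\left(U \right)} = -10$
$\left(p - \frac{23 - 37}{13 - 20}\right) \left(136 + J{\left(6 \right)}\right) = \left(18 - \frac{23 - 37}{13 - 20}\right) \left(136 - 10\right) = \left(18 - - \frac{14}{-7}\right) 126 = \left(18 - \left(-14\right) \left(- \frac{1}{7}\right)\right) 126 = \left(18 - 2\right) 126 = 16 \cdot 126 = 2016$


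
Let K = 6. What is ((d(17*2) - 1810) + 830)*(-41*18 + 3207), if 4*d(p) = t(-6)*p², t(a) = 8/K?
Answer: -1468232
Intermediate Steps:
t(a) = 4/3 (t(a) = 8/6 = 8*(⅙) = 4/3)
d(p) = p²/3 (d(p) = (4*p²/3)/4 = p²/3)
((d(17*2) - 1810) + 830)*(-41*18 + 3207) = (((17*2)²/3 - 1810) + 830)*(-41*18 + 3207) = (((⅓)*34² - 1810) + 830)*(-738 + 3207) = (((⅓)*1156 - 1810) + 830)*2469 = ((1156/3 - 1810) + 830)*2469 = (-4274/3 + 830)*2469 = -1784/3*2469 = -1468232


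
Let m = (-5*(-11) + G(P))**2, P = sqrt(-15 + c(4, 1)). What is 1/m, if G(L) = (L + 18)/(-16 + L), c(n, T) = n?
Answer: (32*sqrt(11) + 245*I)/(4*(24136*sqrt(11) + 177137*I)) ≈ 0.00034335 + 5.3748e-6*I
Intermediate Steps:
P = I*sqrt(11) (P = sqrt(-15 + 4) = sqrt(-11) = I*sqrt(11) ≈ 3.3166*I)
G(L) = (18 + L)/(-16 + L)
m = (55 + (18 + I*sqrt(11))/(-16 + I*sqrt(11)))**2 (m = (-5*(-11) + (18 + I*sqrt(11))/(-16 + I*sqrt(11)))**2 = (55 + (18 + I*sqrt(11))/(-16 + I*sqrt(11)))**2 ≈ 2911.8 - 45.58*I)
1/m = 1/(4*(24136*sqrt(11) + 177137*I)/(32*sqrt(11) + 245*I)) = (32*sqrt(11) + 245*I)/(4*(24136*sqrt(11) + 177137*I))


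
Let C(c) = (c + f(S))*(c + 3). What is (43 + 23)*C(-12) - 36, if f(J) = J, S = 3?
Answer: 5310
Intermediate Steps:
C(c) = (3 + c)² (C(c) = (c + 3)*(c + 3) = (3 + c)*(3 + c) = (3 + c)²)
(43 + 23)*C(-12) - 36 = (43 + 23)*(9 + (-12)² + 6*(-12)) - 36 = 66*(9 + 144 - 72) - 36 = 66*81 - 36 = 5346 - 36 = 5310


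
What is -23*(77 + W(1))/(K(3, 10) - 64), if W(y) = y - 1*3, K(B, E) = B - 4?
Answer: 345/13 ≈ 26.538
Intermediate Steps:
K(B, E) = -4 + B
W(y) = -3 + y (W(y) = y - 3 = -3 + y)
-23*(77 + W(1))/(K(3, 10) - 64) = -23*(77 + (-3 + 1))/((-4 + 3) - 64) = -23*(77 - 2)/(-1 - 64) = -1725/(-65) = -1725*(-1)/65 = -23*(-15/13) = 345/13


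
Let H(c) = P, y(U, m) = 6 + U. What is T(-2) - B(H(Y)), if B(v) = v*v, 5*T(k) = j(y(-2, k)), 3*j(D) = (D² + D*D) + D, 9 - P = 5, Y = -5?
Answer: -68/5 ≈ -13.600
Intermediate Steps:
P = 4 (P = 9 - 1*5 = 9 - 5 = 4)
j(D) = D/3 + 2*D²/3 (j(D) = ((D² + D*D) + D)/3 = ((D² + D²) + D)/3 = (2*D² + D)/3 = (D + 2*D²)/3 = D/3 + 2*D²/3)
H(c) = 4
T(k) = 12/5 (T(k) = ((6 - 2)*(1 + 2*(6 - 2))/3)/5 = ((⅓)*4*(1 + 2*4))/5 = ((⅓)*4*(1 + 8))/5 = ((⅓)*4*9)/5 = (⅕)*12 = 12/5)
B(v) = v²
T(-2) - B(H(Y)) = 12/5 - 1*4² = 12/5 - 1*16 = 12/5 - 16 = -68/5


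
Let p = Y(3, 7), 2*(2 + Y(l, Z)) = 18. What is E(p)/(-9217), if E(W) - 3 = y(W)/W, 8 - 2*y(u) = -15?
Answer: -5/9926 ≈ -0.00050373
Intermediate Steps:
Y(l, Z) = 7 (Y(l, Z) = -2 + (½)*18 = -2 + 9 = 7)
p = 7
y(u) = 23/2 (y(u) = 4 - ½*(-15) = 4 + 15/2 = 23/2)
E(W) = 3 + 23/(2*W)
E(p)/(-9217) = (3 + (23/2)/7)/(-9217) = (3 + (23/2)*(⅐))*(-1/9217) = (3 + 23/14)*(-1/9217) = (65/14)*(-1/9217) = -5/9926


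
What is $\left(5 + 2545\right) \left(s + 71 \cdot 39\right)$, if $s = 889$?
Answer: $9327900$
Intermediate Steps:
$\left(5 + 2545\right) \left(s + 71 \cdot 39\right) = \left(5 + 2545\right) \left(889 + 71 \cdot 39\right) = 2550 \left(889 + 2769\right) = 2550 \cdot 3658 = 9327900$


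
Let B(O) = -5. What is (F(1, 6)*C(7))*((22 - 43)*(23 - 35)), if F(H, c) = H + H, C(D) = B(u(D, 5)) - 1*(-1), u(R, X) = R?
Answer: -2016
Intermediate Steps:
C(D) = -4 (C(D) = -5 - 1*(-1) = -5 + 1 = -4)
F(H, c) = 2*H
(F(1, 6)*C(7))*((22 - 43)*(23 - 35)) = ((2*1)*(-4))*((22 - 43)*(23 - 35)) = (2*(-4))*(-21*(-12)) = -8*252 = -2016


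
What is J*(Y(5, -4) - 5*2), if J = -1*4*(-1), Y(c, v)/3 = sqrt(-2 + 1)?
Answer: -40 + 12*I ≈ -40.0 + 12.0*I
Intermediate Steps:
Y(c, v) = 3*I (Y(c, v) = 3*sqrt(-2 + 1) = 3*sqrt(-1) = 3*I)
J = 4 (J = -4*(-1) = 4)
J*(Y(5, -4) - 5*2) = 4*(3*I - 5*2) = 4*(3*I - 10) = 4*(-10 + 3*I) = -40 + 12*I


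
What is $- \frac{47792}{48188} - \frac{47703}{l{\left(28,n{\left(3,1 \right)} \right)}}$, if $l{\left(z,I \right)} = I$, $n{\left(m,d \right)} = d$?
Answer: $- \frac{574689989}{12047} \approx -47704.0$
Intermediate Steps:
$- \frac{47792}{48188} - \frac{47703}{l{\left(28,n{\left(3,1 \right)} \right)}} = - \frac{47792}{48188} - \frac{47703}{1} = \left(-47792\right) \frac{1}{48188} - 47703 = - \frac{11948}{12047} - 47703 = - \frac{574689989}{12047}$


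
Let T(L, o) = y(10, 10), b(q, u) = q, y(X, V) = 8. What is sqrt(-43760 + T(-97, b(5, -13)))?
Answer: 2*I*sqrt(10938) ≈ 209.17*I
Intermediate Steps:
T(L, o) = 8
sqrt(-43760 + T(-97, b(5, -13))) = sqrt(-43760 + 8) = sqrt(-43752) = 2*I*sqrt(10938)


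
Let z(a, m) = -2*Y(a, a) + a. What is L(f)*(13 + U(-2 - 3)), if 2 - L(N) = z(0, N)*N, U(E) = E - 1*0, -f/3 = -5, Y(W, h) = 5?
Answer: 1216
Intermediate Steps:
f = 15 (f = -3*(-5) = 15)
z(a, m) = -10 + a (z(a, m) = -2*5 + a = -10 + a)
U(E) = E (U(E) = E + 0 = E)
L(N) = 2 + 10*N (L(N) = 2 - (-10 + 0)*N = 2 - (-10)*N = 2 + 10*N)
L(f)*(13 + U(-2 - 3)) = (2 + 10*15)*(13 + (-2 - 3)) = (2 + 150)*(13 - 5) = 152*8 = 1216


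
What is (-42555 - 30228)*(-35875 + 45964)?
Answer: -734307687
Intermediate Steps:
(-42555 - 30228)*(-35875 + 45964) = -72783*10089 = -734307687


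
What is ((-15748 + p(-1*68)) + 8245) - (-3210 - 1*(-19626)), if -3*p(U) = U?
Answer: -71689/3 ≈ -23896.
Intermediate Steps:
p(U) = -U/3
((-15748 + p(-1*68)) + 8245) - (-3210 - 1*(-19626)) = ((-15748 - (-1)*68/3) + 8245) - (-3210 - 1*(-19626)) = ((-15748 - 1/3*(-68)) + 8245) - (-3210 + 19626) = ((-15748 + 68/3) + 8245) - 1*16416 = (-47176/3 + 8245) - 16416 = -22441/3 - 16416 = -71689/3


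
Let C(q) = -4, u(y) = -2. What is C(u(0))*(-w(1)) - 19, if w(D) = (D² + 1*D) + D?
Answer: -7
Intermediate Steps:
w(D) = D² + 2*D (w(D) = (D² + D) + D = (D + D²) + D = D² + 2*D)
C(u(0))*(-w(1)) - 19 = -(-4)*1*(2 + 1) - 19 = -(-4)*1*3 - 19 = -(-4)*3 - 19 = -4*(-3) - 19 = 12 - 19 = -7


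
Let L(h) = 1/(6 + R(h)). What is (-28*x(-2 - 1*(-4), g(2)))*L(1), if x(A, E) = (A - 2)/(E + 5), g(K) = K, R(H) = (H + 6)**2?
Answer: 0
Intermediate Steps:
R(H) = (6 + H)**2
L(h) = 1/(6 + (6 + h)**2)
x(A, E) = (-2 + A)/(5 + E)
(-28*x(-2 - 1*(-4), g(2)))*L(1) = (-28*(-2 + (-2 - 1*(-4)))/(5 + 2))/(6 + (6 + 1)**2) = (-28*(-2 + (-2 + 4))/7)/(6 + 7**2) = (-4*(-2 + 2))/(6 + 49) = -4*0/55 = -28*0*(1/55) = 0*(1/55) = 0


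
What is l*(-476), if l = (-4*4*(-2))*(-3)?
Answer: 45696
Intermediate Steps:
l = -96 (l = -16*(-2)*(-3) = 32*(-3) = -96)
l*(-476) = -96*(-476) = 45696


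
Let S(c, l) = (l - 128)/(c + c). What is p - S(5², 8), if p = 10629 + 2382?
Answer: 65067/5 ≈ 13013.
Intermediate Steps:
p = 13011
S(c, l) = (-128 + l)/(2*c) (S(c, l) = (-128 + l)/((2*c)) = (-128 + l)*(1/(2*c)) = (-128 + l)/(2*c))
p - S(5², 8) = 13011 - (-128 + 8)/(2*(5²)) = 13011 - (-120)/(2*25) = 13011 - 1*(-12/5) = 13011 + 12/5 = 65067/5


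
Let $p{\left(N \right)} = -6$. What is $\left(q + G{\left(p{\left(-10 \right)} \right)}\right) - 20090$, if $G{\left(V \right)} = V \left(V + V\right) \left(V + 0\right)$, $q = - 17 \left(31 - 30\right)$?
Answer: $-20539$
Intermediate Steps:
$q = -17$ ($q = \left(-17\right) 1 = -17$)
$G{\left(V \right)} = 2 V^{3}$ ($G{\left(V \right)} = V 2 V V = V 2 V^{2} = 2 V^{3}$)
$\left(q + G{\left(p{\left(-10 \right)} \right)}\right) - 20090 = \left(-17 + 2 \left(-6\right)^{3}\right) - 20090 = \left(-17 + 2 \left(-216\right)\right) - 20090 = \left(-17 - 432\right) - 20090 = -449 - 20090 = -20539$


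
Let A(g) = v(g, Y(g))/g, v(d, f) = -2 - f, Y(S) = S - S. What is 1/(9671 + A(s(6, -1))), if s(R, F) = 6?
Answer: 3/29012 ≈ 0.00010341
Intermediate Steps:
Y(S) = 0
A(g) = -2/g (A(g) = (-2 - 1*0)/g = (-2 + 0)/g = -2/g)
1/(9671 + A(s(6, -1))) = 1/(9671 - 2/6) = 1/(9671 - 2*1/6) = 1/(9671 - 1/3) = 1/(29012/3) = 3/29012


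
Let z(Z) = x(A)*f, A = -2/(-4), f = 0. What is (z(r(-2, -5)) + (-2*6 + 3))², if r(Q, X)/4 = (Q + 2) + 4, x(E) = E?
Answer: 81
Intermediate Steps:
A = ½ (A = -2*(-¼) = ½ ≈ 0.50000)
r(Q, X) = 24 + 4*Q (r(Q, X) = 4*((Q + 2) + 4) = 4*((2 + Q) + 4) = 4*(6 + Q) = 24 + 4*Q)
z(Z) = 0 (z(Z) = (½)*0 = 0)
(z(r(-2, -5)) + (-2*6 + 3))² = (0 + (-2*6 + 3))² = (0 + (-12 + 3))² = (0 - 9)² = (-9)² = 81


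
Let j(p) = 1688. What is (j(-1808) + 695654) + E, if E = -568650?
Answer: 128692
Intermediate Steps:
(j(-1808) + 695654) + E = (1688 + 695654) - 568650 = 697342 - 568650 = 128692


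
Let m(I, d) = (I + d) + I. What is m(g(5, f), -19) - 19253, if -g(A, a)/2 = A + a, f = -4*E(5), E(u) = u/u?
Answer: -19276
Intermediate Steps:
E(u) = 1
f = -4 (f = -4*1 = -4)
g(A, a) = -2*A - 2*a (g(A, a) = -2*(A + a) = -2*A - 2*a)
m(I, d) = d + 2*I
m(g(5, f), -19) - 19253 = (-19 + 2*(-2*5 - 2*(-4))) - 19253 = (-19 + 2*(-10 + 8)) - 19253 = (-19 + 2*(-2)) - 19253 = (-19 - 4) - 19253 = -23 - 19253 = -19276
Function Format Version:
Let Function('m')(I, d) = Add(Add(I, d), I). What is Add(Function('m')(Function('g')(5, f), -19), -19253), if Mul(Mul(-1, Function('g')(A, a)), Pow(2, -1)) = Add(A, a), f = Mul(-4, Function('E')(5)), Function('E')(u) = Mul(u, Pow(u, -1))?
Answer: -19276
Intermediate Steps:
Function('E')(u) = 1
f = -4 (f = Mul(-4, 1) = -4)
Function('g')(A, a) = Add(Mul(-2, A), Mul(-2, a)) (Function('g')(A, a) = Mul(-2, Add(A, a)) = Add(Mul(-2, A), Mul(-2, a)))
Function('m')(I, d) = Add(d, Mul(2, I))
Add(Function('m')(Function('g')(5, f), -19), -19253) = Add(Add(-19, Mul(2, Add(Mul(-2, 5), Mul(-2, -4)))), -19253) = Add(Add(-19, Mul(2, Add(-10, 8))), -19253) = Add(Add(-19, Mul(2, -2)), -19253) = Add(Add(-19, -4), -19253) = Add(-23, -19253) = -19276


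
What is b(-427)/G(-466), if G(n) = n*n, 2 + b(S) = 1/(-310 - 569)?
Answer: -1759/190880124 ≈ -9.2152e-6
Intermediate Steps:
b(S) = -1759/879 (b(S) = -2 + 1/(-310 - 569) = -2 + 1/(-879) = -2 - 1/879 = -1759/879)
G(n) = n**2
b(-427)/G(-466) = -1759/(879*((-466)**2)) = -1759/879/217156 = -1759/879*1/217156 = -1759/190880124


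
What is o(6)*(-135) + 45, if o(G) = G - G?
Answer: 45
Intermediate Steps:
o(G) = 0
o(6)*(-135) + 45 = 0*(-135) + 45 = 0 + 45 = 45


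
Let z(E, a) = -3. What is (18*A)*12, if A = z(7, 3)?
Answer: -648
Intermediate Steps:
A = -3
(18*A)*12 = (18*(-3))*12 = -54*12 = -648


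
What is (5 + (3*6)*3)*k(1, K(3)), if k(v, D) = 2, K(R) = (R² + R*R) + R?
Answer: 118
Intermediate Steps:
K(R) = R + 2*R² (K(R) = (R² + R²) + R = 2*R² + R = R + 2*R²)
(5 + (3*6)*3)*k(1, K(3)) = (5 + (3*6)*3)*2 = (5 + 18*3)*2 = (5 + 54)*2 = 59*2 = 118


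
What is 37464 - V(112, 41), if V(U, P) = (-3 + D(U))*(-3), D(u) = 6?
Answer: 37473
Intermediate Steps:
V(U, P) = -9 (V(U, P) = (-3 + 6)*(-3) = 3*(-3) = -9)
37464 - V(112, 41) = 37464 - 1*(-9) = 37464 + 9 = 37473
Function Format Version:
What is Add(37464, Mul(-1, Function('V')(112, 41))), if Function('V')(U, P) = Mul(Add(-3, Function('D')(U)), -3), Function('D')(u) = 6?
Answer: 37473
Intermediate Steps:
Function('V')(U, P) = -9 (Function('V')(U, P) = Mul(Add(-3, 6), -3) = Mul(3, -3) = -9)
Add(37464, Mul(-1, Function('V')(112, 41))) = Add(37464, Mul(-1, -9)) = Add(37464, 9) = 37473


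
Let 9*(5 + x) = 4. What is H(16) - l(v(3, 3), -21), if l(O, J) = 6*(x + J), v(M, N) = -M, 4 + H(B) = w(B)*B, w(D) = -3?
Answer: 304/3 ≈ 101.33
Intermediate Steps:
x = -41/9 (x = -5 + (⅑)*4 = -5 + 4/9 = -41/9 ≈ -4.5556)
H(B) = -4 - 3*B
l(O, J) = -82/3 + 6*J (l(O, J) = 6*(-41/9 + J) = -82/3 + 6*J)
H(16) - l(v(3, 3), -21) = (-4 - 3*16) - (-82/3 + 6*(-21)) = (-4 - 48) - (-82/3 - 126) = -52 - 1*(-460/3) = -52 + 460/3 = 304/3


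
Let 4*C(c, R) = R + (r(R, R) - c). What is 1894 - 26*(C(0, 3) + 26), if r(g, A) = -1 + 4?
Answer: 1179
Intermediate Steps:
r(g, A) = 3
C(c, R) = ¾ - c/4 + R/4 (C(c, R) = (R + (3 - c))/4 = (3 + R - c)/4 = ¾ - c/4 + R/4)
1894 - 26*(C(0, 3) + 26) = 1894 - 26*((¾ - ¼*0 + (¼)*3) + 26) = 1894 - 26*((¾ + 0 + ¾) + 26) = 1894 - 26*(3/2 + 26) = 1894 - 26*55/2 = 1894 - 1*715 = 1894 - 715 = 1179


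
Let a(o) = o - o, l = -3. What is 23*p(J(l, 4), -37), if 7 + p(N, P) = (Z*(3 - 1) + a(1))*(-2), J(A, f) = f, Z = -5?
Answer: 299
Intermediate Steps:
a(o) = 0
p(N, P) = 13 (p(N, P) = -7 + (-5*(3 - 1) + 0)*(-2) = -7 + (-5*2 + 0)*(-2) = -7 + (-10 + 0)*(-2) = -7 - 10*(-2) = -7 + 20 = 13)
23*p(J(l, 4), -37) = 23*13 = 299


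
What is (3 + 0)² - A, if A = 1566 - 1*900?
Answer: -657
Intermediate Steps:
A = 666 (A = 1566 - 900 = 666)
(3 + 0)² - A = (3 + 0)² - 1*666 = 3² - 666 = 9 - 666 = -657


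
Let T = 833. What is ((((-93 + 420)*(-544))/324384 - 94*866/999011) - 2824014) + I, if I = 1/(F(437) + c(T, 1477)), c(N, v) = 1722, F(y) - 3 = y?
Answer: -189083919365961229/66955715242 ≈ -2.8240e+6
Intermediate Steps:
F(y) = 3 + y
I = 1/2162 (I = 1/((3 + 437) + 1722) = 1/(440 + 1722) = 1/2162 ≈ 0.00046253)
((((-93 + 420)*(-544))/324384 - 94*866/999011) - 2824014) + I = ((((-93 + 420)*(-544))/324384 - 94*866/999011) - 2824014) + 1/2162 = (((327*(-544))*(1/324384) - 81404*1/999011) - 2824014) + 1/2162 = ((-177888*1/324384 - 81404/999011) - 2824014) + 1/2162 = ((-17/31 - 81404/999011) - 2824014) + 1/2162 = (-19506711/30969341 - 2824014) + 1/2162 = -87457872061485/30969341 + 1/2162 = -189083919365961229/66955715242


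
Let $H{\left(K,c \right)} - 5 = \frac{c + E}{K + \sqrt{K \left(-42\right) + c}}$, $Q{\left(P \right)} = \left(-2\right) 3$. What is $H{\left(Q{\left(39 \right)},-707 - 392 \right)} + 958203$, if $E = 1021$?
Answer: $\frac{846098132}{883} + \frac{858 i \sqrt{7}}{883} \approx 9.5821 \cdot 10^{5} + 2.5708 i$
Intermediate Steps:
$Q{\left(P \right)} = -6$
$H{\left(K,c \right)} = 5 + \frac{1021 + c}{K + \sqrt{c - 42 K}}$ ($H{\left(K,c \right)} = 5 + \frac{c + 1021}{K + \sqrt{K \left(-42\right) + c}} = 5 + \frac{1021 + c}{K + \sqrt{- 42 K + c}} = 5 + \frac{1021 + c}{K + \sqrt{c - 42 K}}$)
$H{\left(Q{\left(39 \right)},-707 - 392 \right)} + 958203 = \frac{1021 - 1099 + 5 \left(-6\right) + 5 \sqrt{\left(-707 - 392\right) - -252}}{-6 + \sqrt{\left(-707 - 392\right) - -252}} + 958203 = \frac{1021 - 1099 - 30 + 5 \sqrt{-1099 + 252}}{-6 + \sqrt{-1099 + 252}} + 958203 = \frac{1021 - 1099 - 30 + 5 \sqrt{-847}}{-6 + \sqrt{-847}} + 958203 = \frac{1021 - 1099 - 30 + 5 \cdot 11 i \sqrt{7}}{-6 + 11 i \sqrt{7}} + 958203 = \frac{1021 - 1099 - 30 + 55 i \sqrt{7}}{-6 + 11 i \sqrt{7}} + 958203 = \frac{-108 + 55 i \sqrt{7}}{-6 + 11 i \sqrt{7}} + 958203 = 958203 + \frac{-108 + 55 i \sqrt{7}}{-6 + 11 i \sqrt{7}}$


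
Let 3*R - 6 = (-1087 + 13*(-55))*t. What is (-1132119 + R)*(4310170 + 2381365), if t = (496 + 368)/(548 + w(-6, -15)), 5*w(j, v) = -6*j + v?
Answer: -20933596792552595/2761 ≈ -7.5819e+12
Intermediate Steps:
w(j, v) = -6*j/5 + v/5 (w(j, v) = (-6*j + v)/5 = (v - 6*j)/5 = -6*j/5 + v/5)
t = 4320/2761 (t = (496 + 368)/(548 + (-6/5*(-6) + (1/5)*(-15))) = 864/(548 + (36/5 - 3)) = 864/(548 + 21/5) = 864/(2761/5) = 864*(5/2761) = 4320/2761 ≈ 1.5646)
R = -2589358/2761 (R = 2 + ((-1087 + 13*(-55))*(4320/2761))/3 = 2 + ((-1087 - 715)*(4320/2761))/3 = 2 + (-1802*4320/2761)/3 = 2 + (1/3)*(-7784640/2761) = 2 - 2594880/2761 = -2589358/2761 ≈ -937.83)
(-1132119 + R)*(4310170 + 2381365) = (-1132119 - 2589358/2761)*(4310170 + 2381365) = -3128369917/2761*6691535 = -20933596792552595/2761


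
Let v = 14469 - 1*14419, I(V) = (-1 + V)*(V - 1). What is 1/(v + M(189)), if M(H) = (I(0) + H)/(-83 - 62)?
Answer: 29/1412 ≈ 0.020538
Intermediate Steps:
I(V) = (-1 + V)**2 (I(V) = (-1 + V)*(-1 + V) = (-1 + V)**2)
M(H) = -1/145 - H/145 (M(H) = ((-1 + 0)**2 + H)/(-83 - 62) = ((-1)**2 + H)/(-145) = (1 + H)*(-1/145) = -1/145 - H/145)
v = 50 (v = 14469 - 14419 = 50)
1/(v + M(189)) = 1/(50 + (-1/145 - 1/145*189)) = 1/(50 + (-1/145 - 189/145)) = 1/(50 - 38/29) = 1/(1412/29) = 29/1412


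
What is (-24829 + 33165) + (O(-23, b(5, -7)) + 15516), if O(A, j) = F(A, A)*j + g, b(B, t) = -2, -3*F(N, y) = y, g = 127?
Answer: 71891/3 ≈ 23964.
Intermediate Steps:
F(N, y) = -y/3
O(A, j) = 127 - A*j/3 (O(A, j) = (-A/3)*j + 127 = -A*j/3 + 127 = 127 - A*j/3)
(-24829 + 33165) + (O(-23, b(5, -7)) + 15516) = (-24829 + 33165) + ((127 - ⅓*(-23)*(-2)) + 15516) = 8336 + ((127 - 46/3) + 15516) = 8336 + (335/3 + 15516) = 8336 + 46883/3 = 71891/3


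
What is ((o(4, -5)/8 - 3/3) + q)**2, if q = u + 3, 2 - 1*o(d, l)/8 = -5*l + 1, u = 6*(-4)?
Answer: 2116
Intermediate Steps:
u = -24
o(d, l) = 8 + 40*l (o(d, l) = 16 - 8*(-5*l + 1) = 16 - 8*(1 - 5*l) = 16 + (-8 + 40*l) = 8 + 40*l)
q = -21 (q = -24 + 3 = -21)
((o(4, -5)/8 - 3/3) + q)**2 = (((8 + 40*(-5))/8 - 3/3) - 21)**2 = (((8 - 200)*(1/8) - 3*1/3) - 21)**2 = ((-192*1/8 - 1) - 21)**2 = ((-24 - 1) - 21)**2 = (-25 - 21)**2 = (-46)**2 = 2116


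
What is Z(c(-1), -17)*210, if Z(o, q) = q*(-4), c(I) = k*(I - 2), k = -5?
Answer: 14280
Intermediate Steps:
c(I) = 10 - 5*I (c(I) = -5*(I - 2) = -5*(-2 + I) = 10 - 5*I)
Z(o, q) = -4*q
Z(c(-1), -17)*210 = -4*(-17)*210 = 68*210 = 14280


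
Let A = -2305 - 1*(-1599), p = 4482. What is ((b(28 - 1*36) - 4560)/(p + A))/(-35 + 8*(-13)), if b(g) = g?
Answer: 571/65608 ≈ 0.0087032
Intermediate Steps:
A = -706 (A = -2305 + 1599 = -706)
((b(28 - 1*36) - 4560)/(p + A))/(-35 + 8*(-13)) = (((28 - 1*36) - 4560)/(4482 - 706))/(-35 + 8*(-13)) = (((28 - 36) - 4560)/3776)/(-35 - 104) = ((-8 - 4560)*(1/3776))/(-139) = -4568*1/3776*(-1/139) = -571/472*(-1/139) = 571/65608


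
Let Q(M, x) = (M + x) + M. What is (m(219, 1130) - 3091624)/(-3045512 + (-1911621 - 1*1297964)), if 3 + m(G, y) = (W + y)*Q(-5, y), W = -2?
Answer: 1828267/6255097 ≈ 0.29228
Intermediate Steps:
Q(M, x) = x + 2*M
m(G, y) = -3 + (-10 + y)*(-2 + y) (m(G, y) = -3 + (-2 + y)*(y + 2*(-5)) = -3 + (-2 + y)*(y - 10) = -3 + (-2 + y)*(-10 + y) = -3 + (-10 + y)*(-2 + y))
(m(219, 1130) - 3091624)/(-3045512 + (-1911621 - 1*1297964)) = ((17 + 1130² - 12*1130) - 3091624)/(-3045512 + (-1911621 - 1*1297964)) = ((17 + 1276900 - 13560) - 3091624)/(-3045512 + (-1911621 - 1297964)) = (1263357 - 3091624)/(-3045512 - 3209585) = -1828267/(-6255097) = -1828267*(-1/6255097) = 1828267/6255097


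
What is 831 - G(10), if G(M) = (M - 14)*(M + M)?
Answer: 911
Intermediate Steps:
G(M) = 2*M*(-14 + M) (G(M) = (-14 + M)*(2*M) = 2*M*(-14 + M))
831 - G(10) = 831 - 2*10*(-14 + 10) = 831 - 2*10*(-4) = 831 - 1*(-80) = 831 + 80 = 911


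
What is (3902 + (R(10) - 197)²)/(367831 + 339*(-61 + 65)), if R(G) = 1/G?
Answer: 4267161/36918700 ≈ 0.11558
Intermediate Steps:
(3902 + (R(10) - 197)²)/(367831 + 339*(-61 + 65)) = (3902 + (1/10 - 197)²)/(367831 + 339*(-61 + 65)) = (3902 + (⅒ - 197)²)/(367831 + 339*4) = (3902 + (-1969/10)²)/(367831 + 1356) = (3902 + 3876961/100)/369187 = (4267161/100)*(1/369187) = 4267161/36918700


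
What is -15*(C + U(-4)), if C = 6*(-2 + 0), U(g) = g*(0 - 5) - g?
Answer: -180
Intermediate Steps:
U(g) = -6*g (U(g) = g*(-5) - g = -5*g - g = -6*g)
C = -12 (C = 6*(-2) = -12)
-15*(C + U(-4)) = -15*(-12 - 6*(-4)) = -15*(-12 + 24) = -15*12 = -180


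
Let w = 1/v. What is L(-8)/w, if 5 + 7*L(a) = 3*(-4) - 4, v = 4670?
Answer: -14010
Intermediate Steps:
L(a) = -3 (L(a) = -5/7 + (3*(-4) - 4)/7 = -5/7 + (-12 - 4)/7 = -5/7 + (1/7)*(-16) = -5/7 - 16/7 = -3)
w = 1/4670 ≈ 0.00021413
L(-8)/w = -3/1/4670 = -3*4670 = -14010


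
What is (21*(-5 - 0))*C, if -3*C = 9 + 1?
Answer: 350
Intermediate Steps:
C = -10/3 (C = -(9 + 1)/3 = -⅓*10 = -10/3 ≈ -3.3333)
(21*(-5 - 0))*C = (21*(-5 - 0))*(-10/3) = (21*(-5 - 1*0))*(-10/3) = (21*(-5 + 0))*(-10/3) = (21*(-5))*(-10/3) = -105*(-10/3) = 350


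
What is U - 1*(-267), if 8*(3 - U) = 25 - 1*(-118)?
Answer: 2017/8 ≈ 252.13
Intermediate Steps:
U = -119/8 (U = 3 - (25 - 1*(-118))/8 = 3 - (25 + 118)/8 = 3 - ⅛*143 = 3 - 143/8 = -119/8 ≈ -14.875)
U - 1*(-267) = -119/8 - 1*(-267) = -119/8 + 267 = 2017/8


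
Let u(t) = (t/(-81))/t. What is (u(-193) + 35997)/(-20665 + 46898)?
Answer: 2915756/2124873 ≈ 1.3722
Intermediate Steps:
u(t) = -1/81 (u(t) = (t*(-1/81))/t = (-t/81)/t = -1/81)
(u(-193) + 35997)/(-20665 + 46898) = (-1/81 + 35997)/(-20665 + 46898) = (2915756/81)/26233 = (2915756/81)*(1/26233) = 2915756/2124873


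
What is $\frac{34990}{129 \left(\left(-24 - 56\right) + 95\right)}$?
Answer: $\frac{6998}{387} \approx 18.083$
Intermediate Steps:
$\frac{34990}{129 \left(\left(-24 - 56\right) + 95\right)} = \frac{34990}{129 \left(-80 + 95\right)} = \frac{34990}{129 \cdot 15} = \frac{34990}{1935} = 34990 \cdot \frac{1}{1935} = \frac{6998}{387}$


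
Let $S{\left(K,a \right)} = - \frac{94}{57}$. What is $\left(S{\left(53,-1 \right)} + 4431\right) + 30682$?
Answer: $\frac{2001347}{57} \approx 35111.0$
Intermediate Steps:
$S{\left(K,a \right)} = - \frac{94}{57}$ ($S{\left(K,a \right)} = \left(-94\right) \frac{1}{57} = - \frac{94}{57}$)
$\left(S{\left(53,-1 \right)} + 4431\right) + 30682 = \left(- \frac{94}{57} + 4431\right) + 30682 = \frac{252473}{57} + 30682 = \frac{2001347}{57}$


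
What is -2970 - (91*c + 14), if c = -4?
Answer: -2620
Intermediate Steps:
-2970 - (91*c + 14) = -2970 - (91*(-4) + 14) = -2970 - (-364 + 14) = -2970 - 1*(-350) = -2970 + 350 = -2620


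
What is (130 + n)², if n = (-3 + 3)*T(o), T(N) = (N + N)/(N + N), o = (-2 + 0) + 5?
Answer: 16900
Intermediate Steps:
o = 3 (o = -2 + 5 = 3)
T(N) = 1 (T(N) = (2*N)/((2*N)) = (2*N)*(1/(2*N)) = 1)
n = 0 (n = (-3 + 3)*1 = 0*1 = 0)
(130 + n)² = (130 + 0)² = 130² = 16900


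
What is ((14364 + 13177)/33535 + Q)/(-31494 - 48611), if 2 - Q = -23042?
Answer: -772808081/2686321175 ≈ -0.28768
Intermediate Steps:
Q = 23044 (Q = 2 - 1*(-23042) = 2 + 23042 = 23044)
((14364 + 13177)/33535 + Q)/(-31494 - 48611) = ((14364 + 13177)/33535 + 23044)/(-31494 - 48611) = (27541*(1/33535) + 23044)/(-80105) = (27541/33535 + 23044)*(-1/80105) = (772808081/33535)*(-1/80105) = -772808081/2686321175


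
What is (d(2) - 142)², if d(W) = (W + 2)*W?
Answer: 17956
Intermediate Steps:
d(W) = W*(2 + W) (d(W) = (2 + W)*W = W*(2 + W))
(d(2) - 142)² = (2*(2 + 2) - 142)² = (2*4 - 142)² = (8 - 142)² = (-134)² = 17956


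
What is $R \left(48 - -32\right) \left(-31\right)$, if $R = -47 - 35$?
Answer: $203360$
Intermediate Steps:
$R = -82$
$R \left(48 - -32\right) \left(-31\right) = - 82 \left(48 - -32\right) \left(-31\right) = - 82 \left(48 + 32\right) \left(-31\right) = \left(-82\right) 80 \left(-31\right) = \left(-6560\right) \left(-31\right) = 203360$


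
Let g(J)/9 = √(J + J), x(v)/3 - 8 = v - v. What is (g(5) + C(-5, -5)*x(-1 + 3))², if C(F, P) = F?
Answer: 15210 - 2160*√10 ≈ 8379.5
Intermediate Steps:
x(v) = 24 (x(v) = 24 + 3*(v - v) = 24 + 3*0 = 24 + 0 = 24)
g(J) = 9*√2*√J (g(J) = 9*√(J + J) = 9*√(2*J) = 9*(√2*√J) = 9*√2*√J)
(g(5) + C(-5, -5)*x(-1 + 3))² = (9*√2*√5 - 5*24)² = (9*√10 - 120)² = (-120 + 9*√10)²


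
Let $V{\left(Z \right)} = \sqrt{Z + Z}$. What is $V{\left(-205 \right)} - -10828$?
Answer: $10828 + i \sqrt{410} \approx 10828.0 + 20.248 i$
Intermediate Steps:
$V{\left(Z \right)} = \sqrt{2} \sqrt{Z}$ ($V{\left(Z \right)} = \sqrt{2 Z} = \sqrt{2} \sqrt{Z}$)
$V{\left(-205 \right)} - -10828 = \sqrt{2} \sqrt{-205} - -10828 = \sqrt{2} i \sqrt{205} + 10828 = i \sqrt{410} + 10828 = 10828 + i \sqrt{410}$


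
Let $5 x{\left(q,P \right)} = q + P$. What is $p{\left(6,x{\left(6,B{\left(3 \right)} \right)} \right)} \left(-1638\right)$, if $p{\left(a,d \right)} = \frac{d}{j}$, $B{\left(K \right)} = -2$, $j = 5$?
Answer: $- \frac{6552}{25} \approx -262.08$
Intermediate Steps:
$x{\left(q,P \right)} = \frac{P}{5} + \frac{q}{5}$ ($x{\left(q,P \right)} = \frac{q + P}{5} = \frac{P + q}{5} = \frac{P}{5} + \frac{q}{5}$)
$p{\left(a,d \right)} = \frac{d}{5}$
$p{\left(6,x{\left(6,B{\left(3 \right)} \right)} \right)} \left(-1638\right) = \frac{\frac{1}{5} \left(-2\right) + \frac{1}{5} \cdot 6}{5} \left(-1638\right) = \frac{- \frac{2}{5} + \frac{6}{5}}{5} \left(-1638\right) = \frac{1}{5} \cdot \frac{4}{5} \left(-1638\right) = \frac{4}{25} \left(-1638\right) = - \frac{6552}{25}$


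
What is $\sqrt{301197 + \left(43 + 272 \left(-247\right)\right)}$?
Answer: $2 \sqrt{58514} \approx 483.79$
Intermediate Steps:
$\sqrt{301197 + \left(43 + 272 \left(-247\right)\right)} = \sqrt{301197 + \left(43 - 67184\right)} = \sqrt{301197 - 67141} = \sqrt{234056} = 2 \sqrt{58514}$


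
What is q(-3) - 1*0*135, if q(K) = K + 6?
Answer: 3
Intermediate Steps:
q(K) = 6 + K
q(-3) - 1*0*135 = (6 - 3) - 1*0*135 = 3 + 0*135 = 3 + 0 = 3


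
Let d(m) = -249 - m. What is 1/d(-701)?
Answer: 1/452 ≈ 0.0022124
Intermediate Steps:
1/d(-701) = 1/(-249 - 1*(-701)) = 1/(-249 + 701) = 1/452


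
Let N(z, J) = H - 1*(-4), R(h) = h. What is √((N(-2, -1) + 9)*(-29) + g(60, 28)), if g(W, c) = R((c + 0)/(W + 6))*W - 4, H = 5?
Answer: I*√60566/11 ≈ 22.373*I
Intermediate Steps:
N(z, J) = 9 (N(z, J) = 5 - 1*(-4) = 5 + 4 = 9)
g(W, c) = -4 + W*c/(6 + W) (g(W, c) = ((c + 0)/(W + 6))*W - 4 = (c/(6 + W))*W - 4 = W*c/(6 + W) - 4 = -4 + W*c/(6 + W))
√((N(-2, -1) + 9)*(-29) + g(60, 28)) = √((9 + 9)*(-29) + (-24 - 4*60 + 60*28)/(6 + 60)) = √(18*(-29) + (-24 - 240 + 1680)/66) = √(-522 + (1/66)*1416) = √(-522 + 236/11) = √(-5506/11) = I*√60566/11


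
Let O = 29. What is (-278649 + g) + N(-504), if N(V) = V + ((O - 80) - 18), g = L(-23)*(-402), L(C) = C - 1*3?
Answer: -268770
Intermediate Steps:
L(C) = -3 + C (L(C) = C - 3 = -3 + C)
g = 10452 (g = (-3 - 23)*(-402) = -26*(-402) = 10452)
N(V) = -69 + V (N(V) = V + ((29 - 80) - 18) = V + (-51 - 18) = V - 69 = -69 + V)
(-278649 + g) + N(-504) = (-278649 + 10452) + (-69 - 504) = -268197 - 573 = -268770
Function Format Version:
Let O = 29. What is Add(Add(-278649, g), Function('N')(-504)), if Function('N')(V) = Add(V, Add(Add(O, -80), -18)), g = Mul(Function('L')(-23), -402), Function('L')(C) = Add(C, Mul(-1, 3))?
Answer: -268770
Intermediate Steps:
Function('L')(C) = Add(-3, C) (Function('L')(C) = Add(C, -3) = Add(-3, C))
g = 10452 (g = Mul(Add(-3, -23), -402) = Mul(-26, -402) = 10452)
Function('N')(V) = Add(-69, V) (Function('N')(V) = Add(V, Add(Add(29, -80), -18)) = Add(V, Add(-51, -18)) = Add(V, -69) = Add(-69, V))
Add(Add(-278649, g), Function('N')(-504)) = Add(Add(-278649, 10452), Add(-69, -504)) = Add(-268197, -573) = -268770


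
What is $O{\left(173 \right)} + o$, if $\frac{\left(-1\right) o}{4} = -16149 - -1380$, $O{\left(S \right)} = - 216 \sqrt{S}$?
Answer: $59076 - 216 \sqrt{173} \approx 56235.0$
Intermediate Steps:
$o = 59076$ ($o = - 4 \left(-16149 - -1380\right) = - 4 \left(-16149 + 1380\right) = \left(-4\right) \left(-14769\right) = 59076$)
$O{\left(173 \right)} + o = - 216 \sqrt{173} + 59076 = 59076 - 216 \sqrt{173}$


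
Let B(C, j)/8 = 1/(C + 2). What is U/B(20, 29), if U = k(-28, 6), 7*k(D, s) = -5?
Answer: -55/28 ≈ -1.9643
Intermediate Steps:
k(D, s) = -5/7 (k(D, s) = (⅐)*(-5) = -5/7)
B(C, j) = 8/(2 + C) (B(C, j) = 8/(C + 2) = 8/(2 + C))
U = -5/7 ≈ -0.71429
U/B(20, 29) = -5/(7*(8/(2 + 20))) = -5/(7*(8/22)) = -5/(7*(8*(1/22))) = -5/(7*4/11) = -5/7*11/4 = -55/28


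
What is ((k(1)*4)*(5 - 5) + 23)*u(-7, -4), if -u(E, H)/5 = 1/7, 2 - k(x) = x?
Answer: -115/7 ≈ -16.429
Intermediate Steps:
k(x) = 2 - x
u(E, H) = -5/7
((k(1)*4)*(5 - 5) + 23)*u(-7, -4) = (((2 - 1*1)*4)*(5 - 5) + 23)*(-5/7) = (((2 - 1)*4)*0 + 23)*(-5/7) = ((1*4)*0 + 23)*(-5/7) = (4*0 + 23)*(-5/7) = (0 + 23)*(-5/7) = 23*(-5/7) = -115/7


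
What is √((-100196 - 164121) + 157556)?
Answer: I*√106761 ≈ 326.74*I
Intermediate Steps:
√((-100196 - 164121) + 157556) = √(-264317 + 157556) = √(-106761) = I*√106761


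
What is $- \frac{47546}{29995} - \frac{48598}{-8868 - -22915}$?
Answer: $- \frac{193234152}{38303615} \approx -5.0448$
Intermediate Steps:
$- \frac{47546}{29995} - \frac{48598}{-8868 - -22915} = \left(-47546\right) \frac{1}{29995} - \frac{48598}{-8868 + 22915} = - \frac{47546}{29995} - \frac{48598}{14047} = - \frac{47546}{29995} - \frac{4418}{1277} = - \frac{193234152}{38303615}$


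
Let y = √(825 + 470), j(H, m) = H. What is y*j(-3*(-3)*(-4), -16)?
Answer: -36*√1295 ≈ -1295.5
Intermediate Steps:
y = √1295 ≈ 35.986
y*j(-3*(-3)*(-4), -16) = √1295*(-3*(-3)*(-4)) = √1295*(9*(-4)) = √1295*(-36) = -36*√1295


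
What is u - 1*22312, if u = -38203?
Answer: -60515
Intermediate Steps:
u - 1*22312 = -38203 - 1*22312 = -38203 - 22312 = -60515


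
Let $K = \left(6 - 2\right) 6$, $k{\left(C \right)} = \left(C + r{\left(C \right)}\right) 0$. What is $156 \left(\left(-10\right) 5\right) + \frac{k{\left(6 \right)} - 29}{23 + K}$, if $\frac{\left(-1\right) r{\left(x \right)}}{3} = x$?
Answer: $- \frac{366629}{47} \approx -7800.6$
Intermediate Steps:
$r{\left(x \right)} = - 3 x$
$k{\left(C \right)} = 0$ ($k{\left(C \right)} = \left(C - 3 C\right) 0 = - 2 C 0 = 0$)
$K = 24$ ($K = 4 \cdot 6 = 24$)
$156 \left(\left(-10\right) 5\right) + \frac{k{\left(6 \right)} - 29}{23 + K} = 156 \left(\left(-10\right) 5\right) + \frac{0 - 29}{23 + 24} = 156 \left(-50\right) - \frac{29}{47} = -7800 - \frac{29}{47} = - \frac{366629}{47}$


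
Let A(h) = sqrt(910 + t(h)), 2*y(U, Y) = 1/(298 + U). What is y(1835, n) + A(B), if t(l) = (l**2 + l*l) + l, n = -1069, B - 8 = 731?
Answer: 1/4266 + sqrt(1093891) ≈ 1045.9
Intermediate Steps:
B = 739 (B = 8 + 731 = 739)
y(U, Y) = 1/(2*(298 + U))
t(l) = l + 2*l**2 (t(l) = (l**2 + l**2) + l = 2*l**2 + l = l + 2*l**2)
A(h) = sqrt(910 + h*(1 + 2*h))
y(1835, n) + A(B) = 1/(2*(298 + 1835)) + sqrt(910 + 739*(1 + 2*739)) = (1/2)/2133 + sqrt(910 + 739*(1 + 1478)) = (1/2)*(1/2133) + sqrt(910 + 739*1479) = 1/4266 + sqrt(910 + 1092981) = 1/4266 + sqrt(1093891)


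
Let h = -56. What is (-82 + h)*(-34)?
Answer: 4692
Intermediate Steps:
(-82 + h)*(-34) = (-82 - 56)*(-34) = -138*(-34) = 4692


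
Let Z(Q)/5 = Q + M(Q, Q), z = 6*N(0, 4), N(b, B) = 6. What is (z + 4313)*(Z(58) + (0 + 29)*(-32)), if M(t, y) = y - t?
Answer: -2774662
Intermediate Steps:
z = 36 (z = 6*6 = 36)
Z(Q) = 5*Q (Z(Q) = 5*(Q + (Q - Q)) = 5*(Q + 0) = 5*Q)
(z + 4313)*(Z(58) + (0 + 29)*(-32)) = (36 + 4313)*(5*58 + (0 + 29)*(-32)) = 4349*(290 + 29*(-32)) = 4349*(290 - 928) = 4349*(-638) = -2774662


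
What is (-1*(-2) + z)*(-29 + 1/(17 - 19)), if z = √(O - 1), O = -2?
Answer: -59 - 59*I*√3/2 ≈ -59.0 - 51.096*I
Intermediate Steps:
z = I*√3 (z = √(-2 - 1) = √(-3) = I*√3 ≈ 1.732*I)
(-1*(-2) + z)*(-29 + 1/(17 - 19)) = (-1*(-2) + I*√3)*(-29 + 1/(17 - 19)) = (2 + I*√3)*(-29 + 1/(-2)) = (2 + I*√3)*(-29 - ½) = (2 + I*√3)*(-59/2) = -59 - 59*I*√3/2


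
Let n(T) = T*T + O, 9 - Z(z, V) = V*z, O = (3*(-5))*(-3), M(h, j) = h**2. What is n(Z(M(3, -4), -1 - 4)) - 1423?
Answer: 1538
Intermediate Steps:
O = 45 (O = -15*(-3) = 45)
Z(z, V) = 9 - V*z
n(T) = 45 + T**2 (n(T) = T*T + 45 = T**2 + 45 = 45 + T**2)
n(Z(M(3, -4), -1 - 4)) - 1423 = (45 + (9 - 1*(-1 - 4)*3**2)**2) - 1423 = (45 + (9 - 1*(-5)*9)**2) - 1423 = (45 + (9 + 45)**2) - 1423 = (45 + 54**2) - 1423 = (45 + 2916) - 1423 = 2961 - 1423 = 1538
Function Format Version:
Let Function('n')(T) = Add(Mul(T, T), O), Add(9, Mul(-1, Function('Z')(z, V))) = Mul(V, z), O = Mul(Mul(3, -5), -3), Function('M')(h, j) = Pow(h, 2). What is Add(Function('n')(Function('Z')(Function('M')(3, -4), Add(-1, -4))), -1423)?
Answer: 1538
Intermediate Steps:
O = 45 (O = Mul(-15, -3) = 45)
Function('Z')(z, V) = Add(9, Mul(-1, V, z)) (Function('Z')(z, V) = Add(9, Mul(-1, Mul(V, z))) = Add(9, Mul(-1, V, z)))
Function('n')(T) = Add(45, Pow(T, 2)) (Function('n')(T) = Add(Mul(T, T), 45) = Add(Pow(T, 2), 45) = Add(45, Pow(T, 2)))
Add(Function('n')(Function('Z')(Function('M')(3, -4), Add(-1, -4))), -1423) = Add(Add(45, Pow(Add(9, Mul(-1, Add(-1, -4), Pow(3, 2))), 2)), -1423) = Add(Add(45, Pow(Add(9, Mul(-1, -5, 9)), 2)), -1423) = Add(Add(45, Pow(Add(9, 45), 2)), -1423) = Add(Add(45, Pow(54, 2)), -1423) = Add(Add(45, 2916), -1423) = Add(2961, -1423) = 1538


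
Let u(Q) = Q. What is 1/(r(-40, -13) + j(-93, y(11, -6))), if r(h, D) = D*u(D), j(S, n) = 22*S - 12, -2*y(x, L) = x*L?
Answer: -1/1889 ≈ -0.00052938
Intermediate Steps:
y(x, L) = -L*x/2 (y(x, L) = -x*L/2 = -L*x/2)
j(S, n) = -12 + 22*S
r(h, D) = D² (r(h, D) = D*D = D²)
1/(r(-40, -13) + j(-93, y(11, -6))) = 1/((-13)² + (-12 + 22*(-93))) = 1/(169 + (-12 - 2046)) = 1/(169 - 2058) = 1/(-1889) = -1/1889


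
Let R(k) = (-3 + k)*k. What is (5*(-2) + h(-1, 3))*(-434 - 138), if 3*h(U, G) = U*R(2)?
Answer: 16016/3 ≈ 5338.7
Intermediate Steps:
R(k) = k*(-3 + k)
h(U, G) = -2*U/3 (h(U, G) = (U*(2*(-3 + 2)))/3 = (U*(2*(-1)))/3 = (U*(-2))/3 = (-2*U)/3 = -2*U/3)
(5*(-2) + h(-1, 3))*(-434 - 138) = (5*(-2) - 2/3*(-1))*(-434 - 138) = (-10 + 2/3)*(-572) = -28/3*(-572) = 16016/3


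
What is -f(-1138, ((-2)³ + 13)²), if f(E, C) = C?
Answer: -25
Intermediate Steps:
-f(-1138, ((-2)³ + 13)²) = -((-2)³ + 13)² = -(-8 + 13)² = -1*5² = -1*25 = -25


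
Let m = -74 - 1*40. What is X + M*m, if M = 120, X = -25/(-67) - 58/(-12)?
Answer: -5497267/402 ≈ -13675.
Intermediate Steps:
m = -114 (m = -74 - 40 = -114)
X = 2093/402 (X = -25*(-1/67) - 58*(-1/12) = 25/67 + 29/6 = 2093/402 ≈ 5.2065)
X + M*m = 2093/402 + 120*(-114) = 2093/402 - 13680 = -5497267/402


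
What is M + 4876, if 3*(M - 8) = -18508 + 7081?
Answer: 1075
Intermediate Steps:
M = -3801 (M = 8 + (-18508 + 7081)/3 = 8 + (1/3)*(-11427) = 8 - 3809 = -3801)
M + 4876 = -3801 + 4876 = 1075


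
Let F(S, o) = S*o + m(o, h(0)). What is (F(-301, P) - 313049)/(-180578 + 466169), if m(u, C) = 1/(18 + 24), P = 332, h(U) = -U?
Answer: -17345201/11994822 ≈ -1.4461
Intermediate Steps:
m(u, C) = 1/42
F(S, o) = 1/42 + S*o (F(S, o) = S*o + 1/42 = 1/42 + S*o)
(F(-301, P) - 313049)/(-180578 + 466169) = ((1/42 - 301*332) - 313049)/(-180578 + 466169) = ((1/42 - 99932) - 313049)/285591 = (-4197143/42 - 313049)*(1/285591) = -17345201/42*1/285591 = -17345201/11994822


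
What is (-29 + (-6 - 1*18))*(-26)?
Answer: 1378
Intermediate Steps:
(-29 + (-6 - 1*18))*(-26) = (-29 + (-6 - 18))*(-26) = (-29 - 24)*(-26) = -53*(-26) = 1378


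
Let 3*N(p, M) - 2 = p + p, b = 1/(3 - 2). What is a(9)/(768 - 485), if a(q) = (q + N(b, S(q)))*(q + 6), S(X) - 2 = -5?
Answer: 155/283 ≈ 0.54770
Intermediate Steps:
S(X) = -3 (S(X) = 2 - 5 = -3)
b = 1 (b = 1/1 = 1)
N(p, M) = 2/3 + 2*p/3 (N(p, M) = 2/3 + (p + p)/3 = 2/3 + (2*p)/3 = 2/3 + 2*p/3)
a(q) = (6 + q)*(4/3 + q) (a(q) = (q + (2/3 + (2/3)*1))*(q + 6) = (q + (2/3 + 2/3))*(6 + q) = (q + 4/3)*(6 + q) = (4/3 + q)*(6 + q) = (6 + q)*(4/3 + q))
a(9)/(768 - 485) = (8 + 9**2 + (22/3)*9)/(768 - 485) = (8 + 81 + 66)/283 = 155*(1/283) = 155/283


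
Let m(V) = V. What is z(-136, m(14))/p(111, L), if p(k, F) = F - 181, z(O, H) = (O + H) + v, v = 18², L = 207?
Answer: 101/13 ≈ 7.7692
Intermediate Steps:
v = 324
z(O, H) = 324 + H + O (z(O, H) = (O + H) + 324 = (H + O) + 324 = 324 + H + O)
p(k, F) = -181 + F
z(-136, m(14))/p(111, L) = (324 + 14 - 136)/(-181 + 207) = 202/26 = 202*(1/26) = 101/13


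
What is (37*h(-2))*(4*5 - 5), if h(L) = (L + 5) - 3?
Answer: 0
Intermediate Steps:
h(L) = 2 + L (h(L) = (5 + L) - 3 = 2 + L)
(37*h(-2))*(4*5 - 5) = (37*(2 - 2))*(4*5 - 5) = (37*0)*(20 - 5) = 0*15 = 0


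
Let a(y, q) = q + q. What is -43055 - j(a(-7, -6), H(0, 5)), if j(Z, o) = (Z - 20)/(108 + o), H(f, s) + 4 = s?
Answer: -4692963/109 ≈ -43055.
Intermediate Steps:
a(y, q) = 2*q
H(f, s) = -4 + s
j(Z, o) = (-20 + Z)/(108 + o)
-43055 - j(a(-7, -6), H(0, 5)) = -43055 - (-20 + 2*(-6))/(108 + (-4 + 5)) = -43055 - (-20 - 12)/(108 + 1) = -43055 - (-32)/109 = -43055 - 1*(-32/109) = -43055 + 32/109 = -4692963/109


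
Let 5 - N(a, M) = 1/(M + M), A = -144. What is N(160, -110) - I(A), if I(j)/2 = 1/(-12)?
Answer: 3413/660 ≈ 5.1712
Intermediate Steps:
N(a, M) = 5 - 1/(2*M) (N(a, M) = 5 - 1/(M + M) = 5 - 1/(2*M))
I(j) = -1/6 (I(j) = 2/(-12) = 2*(-1/12) = -1/6)
N(160, -110) - I(A) = (5 - 1/2/(-110)) - 1*(-1/6) = (5 - 1/2*(-1/110)) + 1/6 = (5 + 1/220) + 1/6 = 1101/220 + 1/6 = 3413/660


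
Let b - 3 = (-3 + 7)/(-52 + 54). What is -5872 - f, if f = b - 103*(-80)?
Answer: -14117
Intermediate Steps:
b = 5 (b = 3 + (-3 + 7)/(-52 + 54) = 3 + 4/2 = 3 + 4*(½) = 3 + 2 = 5)
f = 8245 (f = 5 - 103*(-80) = 5 + 8240 = 8245)
-5872 - f = -5872 - 1*8245 = -5872 - 8245 = -14117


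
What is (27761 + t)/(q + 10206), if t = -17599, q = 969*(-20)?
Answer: -5081/4587 ≈ -1.1077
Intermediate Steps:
q = -19380
(27761 + t)/(q + 10206) = (27761 - 17599)/(-19380 + 10206) = 10162/(-9174) = 10162*(-1/9174) = -5081/4587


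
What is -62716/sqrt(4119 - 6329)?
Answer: 31358*I*sqrt(2210)/1105 ≈ 1334.1*I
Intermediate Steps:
-62716/sqrt(4119 - 6329) = -62716*(-I*sqrt(2210)/2210) = -(-31358)*I*sqrt(2210)/1105 = 31358*I*sqrt(2210)/1105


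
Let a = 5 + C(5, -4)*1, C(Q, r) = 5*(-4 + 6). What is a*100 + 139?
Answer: 1639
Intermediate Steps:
C(Q, r) = 10 (C(Q, r) = 5*2 = 10)
a = 15 (a = 5 + 10*1 = 5 + 10 = 15)
a*100 + 139 = 15*100 + 139 = 1500 + 139 = 1639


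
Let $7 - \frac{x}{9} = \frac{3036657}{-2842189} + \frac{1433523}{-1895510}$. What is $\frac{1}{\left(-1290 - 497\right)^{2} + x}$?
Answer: $\frac{5387397671390}{17204376593755417733} \approx 3.1314 \cdot 10^{-7}$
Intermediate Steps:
$x = \frac{427879266404823}{5387397671390}$ ($x = 63 - 9 \left(\frac{3036657}{-2842189} + \frac{1433523}{-1895510}\right) = 63 - 9 \left(3036657 \left(- \frac{1}{2842189}\right) + 1433523 \left(- \frac{1}{1895510}\right)\right) = 63 - 9 \left(- \frac{3036657}{2842189} - \frac{1433523}{1895510}\right) = 63 - - \frac{88473213107253}{5387397671390} = 63 + \frac{88473213107253}{5387397671390} = \frac{427879266404823}{5387397671390} \approx 79.422$)
$\frac{1}{\left(-1290 - 497\right)^{2} + x} = \frac{1}{\left(-1290 - 497\right)^{2} + \frac{427879266404823}{5387397671390}} = \frac{1}{\left(-1787\right)^{2} + \frac{427879266404823}{5387397671390}} = \frac{1}{3193369 + \frac{427879266404823}{5387397671390}} = \frac{1}{\frac{17204376593755417733}{5387397671390}} = \frac{5387397671390}{17204376593755417733}$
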